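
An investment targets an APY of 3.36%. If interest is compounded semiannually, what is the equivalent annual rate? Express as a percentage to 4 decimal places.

(1 + r/2)^2 − 1 = 0.0336, so 1 + r/2 = 1.0336^(1/2).
r/2 = 0.016661, so r = 0.033322 = 3.3322%.

3.3322%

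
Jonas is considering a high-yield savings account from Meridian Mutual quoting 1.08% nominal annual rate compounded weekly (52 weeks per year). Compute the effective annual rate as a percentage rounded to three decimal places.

1.086%

EAR = (1 + 0.0108/52)^52 − 1.
= 1.010857 − 1 = 1.086%.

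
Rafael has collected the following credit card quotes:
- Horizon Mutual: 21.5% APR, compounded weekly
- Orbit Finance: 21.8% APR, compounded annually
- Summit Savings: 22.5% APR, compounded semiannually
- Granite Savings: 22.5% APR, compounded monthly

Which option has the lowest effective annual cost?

Orbit Finance

Horizon Mutual: (1 + 0.215/52)^52 − 1 = 23.931%
Orbit Finance: compounded annually, EAR = 21.800%
Summit Savings: (1 + 0.225/2)^2 − 1 = 23.766%
Granite Savings: (1 + 0.225/12)^12 − 1 = 24.972%
The lowest effective annual rate is Orbit Finance at 21.800%.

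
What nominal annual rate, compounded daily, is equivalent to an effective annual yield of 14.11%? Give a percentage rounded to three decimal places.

(1 + r/365)^365 − 1 = 0.1411, so 1 + r/365 = 1.1411^(1/365).
r/365 = 0.000362, so r = 0.132017 = 13.202%.

13.202%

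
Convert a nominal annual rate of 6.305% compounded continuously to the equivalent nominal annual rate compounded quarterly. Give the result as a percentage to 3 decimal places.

6.355%

EAR under continuous compounding: e^0.06305 − 1 = 0.065080.
Solve (1 + r/4)^4 = 1.065080: r/4 = 1.065080^(1/4) − 1 = 0.015887, so r = 0.063550 = 6.355%.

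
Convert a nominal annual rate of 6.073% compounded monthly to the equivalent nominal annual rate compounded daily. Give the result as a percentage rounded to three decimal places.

6.058%

EAR = (1 + 0.06073/12)^12 − 1 = 0.062449.
Solve (1 + r/365)^365 = 1.062449: r/365 = 1.062449^(1/365) − 1 = 0.000166, so r = 0.060582 = 6.058%.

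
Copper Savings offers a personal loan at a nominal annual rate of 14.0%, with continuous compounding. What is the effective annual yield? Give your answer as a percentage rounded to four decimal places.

15.0274%

With continuous compounding, EAR = e^0.140 − 1.
e^0.140 = 1.150274, so EAR = 0.150274 = 15.0274%.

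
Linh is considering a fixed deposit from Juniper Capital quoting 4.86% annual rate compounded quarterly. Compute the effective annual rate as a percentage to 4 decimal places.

EAR = (1 + 0.0486/4)^4 − 1.
= (1 + 0.012150)^4 − 1 = 1.049493 − 1 = 4.9493%.

4.9493%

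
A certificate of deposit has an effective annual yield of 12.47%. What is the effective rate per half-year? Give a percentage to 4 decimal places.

The per-half-year rate i satisfies (1 + i)^2 = 1 + 0.1247.
i = 1.1247^(1/2) − 1 = 0.0605187 = 6.0519%.

6.0519%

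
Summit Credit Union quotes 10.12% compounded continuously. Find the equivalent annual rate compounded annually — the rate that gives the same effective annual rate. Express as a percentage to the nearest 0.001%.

10.650%

EAR under continuous compounding: e^0.1012 − 1 = 0.106498.
Compounded annually, the equivalent nominal rate is the EAR itself: 10.650%.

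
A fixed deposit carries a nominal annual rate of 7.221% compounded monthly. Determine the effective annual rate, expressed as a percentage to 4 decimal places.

EAR = (1 + 0.07221/12)^12 − 1.
= (1 + 0.006017)^12 − 1 = 1.074648 − 1 = 7.4648%.

7.4648%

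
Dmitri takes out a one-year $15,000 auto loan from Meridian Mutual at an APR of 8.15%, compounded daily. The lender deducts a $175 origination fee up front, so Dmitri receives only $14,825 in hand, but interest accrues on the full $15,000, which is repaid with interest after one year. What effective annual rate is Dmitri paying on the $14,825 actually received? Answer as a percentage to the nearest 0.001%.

Amount owed after one year: 15,000 × (1 + 0.0815/365)^365 = 15,000 × 1.084903 = $16,273.55.
Effective rate on net proceeds: 16,273.55 / 14,825 − 1 = 0.097710 = 9.771%.

9.771%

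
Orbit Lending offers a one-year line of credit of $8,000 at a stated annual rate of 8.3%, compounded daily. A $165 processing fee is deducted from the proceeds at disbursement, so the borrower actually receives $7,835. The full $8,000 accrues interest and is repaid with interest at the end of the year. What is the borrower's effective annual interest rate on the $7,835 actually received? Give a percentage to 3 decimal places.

Amount owed after one year: 8,000 × (1 + 0.083/365)^365 = 8,000 × 1.086532 = $8,692.25.
Effective rate on net proceeds: 8,692.25 / 7,835 − 1 = 0.109413 = 10.941%.

10.941%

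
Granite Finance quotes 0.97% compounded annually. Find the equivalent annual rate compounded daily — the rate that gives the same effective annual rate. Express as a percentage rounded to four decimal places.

Compounded annually, EAR = nominal = 0.009700.
Solve (1 + r/365)^365 = 1.009700: r/365 = 1.009700^(1/365) − 1 = 0.000026, so r = 0.009653 = 0.9653%.

0.9653%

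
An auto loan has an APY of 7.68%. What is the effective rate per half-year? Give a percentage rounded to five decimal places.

The per-half-year rate i satisfies (1 + i)^2 = 1 + 0.0768.
i = 1.0768^(1/2) − 1 = 0.0376897 = 3.76897%.

3.76897%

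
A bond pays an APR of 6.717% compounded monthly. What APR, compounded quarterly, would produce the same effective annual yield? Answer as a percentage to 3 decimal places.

EAR = (1 + 0.06717/12)^12 − 1 = 0.069277.
Solve (1 + r/4)^4 = 1.069277: r/4 = 1.069277^(1/4) − 1 = 0.016887, so r = 0.067547 = 6.755%.

6.755%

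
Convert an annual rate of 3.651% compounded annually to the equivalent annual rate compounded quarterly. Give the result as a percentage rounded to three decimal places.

3.602%

Compounded annually, EAR = nominal = 0.036510.
Solve (1 + r/4)^4 = 1.036510: r/4 = 1.036510^(1/4) − 1 = 0.009005, so r = 0.036021 = 3.602%.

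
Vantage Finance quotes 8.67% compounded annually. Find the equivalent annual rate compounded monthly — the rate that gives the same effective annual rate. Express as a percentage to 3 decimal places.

Compounded annually, EAR = nominal = 0.086700.
Solve (1 + r/12)^12 = 1.086700: r/12 = 1.086700^(1/12) − 1 = 0.006953, so r = 0.083434 = 8.343%.

8.343%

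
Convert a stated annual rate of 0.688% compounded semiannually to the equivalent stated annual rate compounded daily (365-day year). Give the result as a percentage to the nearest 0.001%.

EAR = (1 + 0.00688/2)^2 − 1 = 0.006892.
Solve (1 + r/365)^365 = 1.006892: r/365 = 1.006892^(1/365) − 1 = 0.000019, so r = 0.006868 = 0.687%.

0.687%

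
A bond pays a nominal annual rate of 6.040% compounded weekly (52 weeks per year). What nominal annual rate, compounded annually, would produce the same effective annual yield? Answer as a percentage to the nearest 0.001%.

EAR = (1 + 0.06040/52)^52 − 1 = 0.062224.
Compounded annually, the equivalent nominal rate is the EAR itself: 6.222%.

6.222%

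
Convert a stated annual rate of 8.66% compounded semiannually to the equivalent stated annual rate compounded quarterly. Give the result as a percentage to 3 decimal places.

8.568%

EAR = (1 + 0.0866/2)^2 − 1 = 0.088475.
Solve (1 + r/4)^4 = 1.088475: r/4 = 1.088475^(1/4) − 1 = 0.021421, so r = 0.085682 = 8.568%.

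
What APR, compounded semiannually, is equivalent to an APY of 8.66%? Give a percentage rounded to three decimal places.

8.480%

(1 + r/2)^2 − 1 = 0.0866, so 1 + r/2 = 1.0866^(1/2).
r/2 = 0.042401, so r = 0.084802 = 8.480%.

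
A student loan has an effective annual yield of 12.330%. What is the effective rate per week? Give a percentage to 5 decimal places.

0.22385%

The per-week rate i satisfies (1 + i)^52 = 1 + 0.12330.
i = 1.12330^(1/52) − 1 = 0.0022385 = 0.22385%.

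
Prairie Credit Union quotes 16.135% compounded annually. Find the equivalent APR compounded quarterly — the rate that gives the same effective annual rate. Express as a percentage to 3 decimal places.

Compounded annually, EAR = nominal = 0.161350.
Solve (1 + r/4)^4 = 1.161350: r/4 = 1.161350^(1/4) − 1 = 0.038104, so r = 0.152415 = 15.242%.

15.242%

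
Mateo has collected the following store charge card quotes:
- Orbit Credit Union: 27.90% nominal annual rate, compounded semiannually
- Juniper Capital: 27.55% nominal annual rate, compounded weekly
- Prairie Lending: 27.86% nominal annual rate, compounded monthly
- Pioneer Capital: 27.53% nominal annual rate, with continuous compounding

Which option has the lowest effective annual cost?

Orbit Credit Union

Orbit Credit Union: (1 + 0.2790/2)^2 − 1 = 29.846%
Juniper Capital: (1 + 0.2755/52)^52 − 1 = 31.623%
Prairie Lending: (1 + 0.2786/12)^12 − 1 = 31.708%
Pioneer Capital: e^0.2753 − 1 = 31.693%
The lowest effective annual rate is Orbit Credit Union at 29.846%.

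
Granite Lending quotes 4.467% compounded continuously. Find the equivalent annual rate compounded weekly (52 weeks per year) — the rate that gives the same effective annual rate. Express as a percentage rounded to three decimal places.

4.469%

EAR under continuous compounding: e^0.04467 − 1 = 0.045683.
Solve (1 + r/52)^52 = 1.045683: r/52 = 1.045683^(1/52) − 1 = 0.000859, so r = 0.044689 = 4.469%.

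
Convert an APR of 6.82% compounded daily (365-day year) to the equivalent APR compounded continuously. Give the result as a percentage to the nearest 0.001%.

EAR = (1 + 0.0682/365)^365 − 1 = 0.070573.
Equivalent continuous rate: r = ln(1 + 0.070573) = 0.068194 = 6.819%.

6.819%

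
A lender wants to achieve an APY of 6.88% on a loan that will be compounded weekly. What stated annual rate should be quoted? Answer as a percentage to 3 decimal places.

(1 + r/52)^52 − 1 = 0.0688, so 1 + r/52 = 1.0688^(1/52).
r/52 = 0.001280, so r = 0.066579 = 6.658%.

6.658%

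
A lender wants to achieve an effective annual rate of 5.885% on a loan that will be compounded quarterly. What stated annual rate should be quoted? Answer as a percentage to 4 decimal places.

(1 + r/4)^4 − 1 = 0.05885, so 1 + r/4 = 1.05885^(1/4).
r/4 = 0.014399, so r = 0.057594 = 5.7594%.

5.7594%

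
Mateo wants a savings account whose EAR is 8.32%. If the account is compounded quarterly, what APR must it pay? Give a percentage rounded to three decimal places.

(1 + r/4)^4 − 1 = 0.0832, so 1 + r/4 = 1.0832^(1/4).
r/4 = 0.020181, so r = 0.080723 = 8.072%.

8.072%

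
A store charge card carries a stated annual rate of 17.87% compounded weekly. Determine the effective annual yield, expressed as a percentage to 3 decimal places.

EAR = (1 + 0.1787/52)^52 − 1.
= 1.195296 − 1 = 19.530%.

19.530%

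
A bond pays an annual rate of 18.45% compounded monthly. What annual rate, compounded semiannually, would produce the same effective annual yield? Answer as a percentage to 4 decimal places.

19.1739%

EAR = (1 + 0.1845/12)^12 − 1 = 0.200930.
Solve (1 + r/2)^2 = 1.200930: r/2 = 1.200930^(1/2) − 1 = 0.095869, so r = 0.191739 = 19.1739%.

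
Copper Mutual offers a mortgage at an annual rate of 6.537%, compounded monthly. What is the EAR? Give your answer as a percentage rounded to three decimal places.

EAR = (1 + 0.06537/12)^12 − 1.
= (1 + 0.005448)^12 − 1 = 1.067365 − 1 = 6.736%.

6.736%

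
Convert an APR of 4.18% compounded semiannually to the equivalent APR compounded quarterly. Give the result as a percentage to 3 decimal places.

EAR = (1 + 0.0418/2)^2 − 1 = 0.042237.
Solve (1 + r/4)^4 = 1.042237: r/4 = 1.042237^(1/4) − 1 = 0.010396, so r = 0.041584 = 4.158%.

4.158%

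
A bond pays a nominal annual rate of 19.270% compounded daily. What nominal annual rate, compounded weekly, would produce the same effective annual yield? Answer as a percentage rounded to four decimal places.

19.3006%

EAR = (1 + 0.19270/365)^365 − 1 = 0.212457.
Solve (1 + r/52)^52 = 1.212457: r/52 = 1.212457^(1/52) − 1 = 0.003712, so r = 0.193006 = 19.3006%.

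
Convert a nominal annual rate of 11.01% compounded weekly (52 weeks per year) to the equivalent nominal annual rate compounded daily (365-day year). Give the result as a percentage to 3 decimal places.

EAR = (1 + 0.1101/52)^52 − 1 = 0.116260.
Solve (1 + r/365)^365 = 1.116260: r/365 = 1.116260^(1/365) − 1 = 0.000301, so r = 0.110000 = 11.000%.

11.000%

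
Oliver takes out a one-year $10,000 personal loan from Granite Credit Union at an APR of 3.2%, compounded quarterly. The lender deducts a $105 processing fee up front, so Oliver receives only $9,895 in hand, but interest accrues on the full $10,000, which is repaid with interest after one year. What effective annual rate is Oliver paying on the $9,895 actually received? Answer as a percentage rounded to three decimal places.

Amount owed after one year: 10,000 × (1 + 0.032/4)^4 = 10,000 × 1.032386 = $10,323.86.
Effective rate on net proceeds: 10,323.86 / 9,895 − 1 = 0.043341 = 4.334%.

4.334%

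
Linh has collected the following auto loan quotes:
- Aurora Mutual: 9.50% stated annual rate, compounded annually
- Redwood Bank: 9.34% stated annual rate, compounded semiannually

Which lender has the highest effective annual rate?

Redwood Bank

Aurora Mutual: compounded annually, EAR = 9.500%
Redwood Bank: (1 + 0.0934/2)^2 − 1 = 9.558%
The highest effective annual rate is Redwood Bank at 9.558%.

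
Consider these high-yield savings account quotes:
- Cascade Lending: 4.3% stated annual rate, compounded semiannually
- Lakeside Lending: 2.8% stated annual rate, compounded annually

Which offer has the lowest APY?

Lakeside Lending

Cascade Lending: (1 + 0.043/2)^2 − 1 = 4.346%
Lakeside Lending: compounded annually, EAR = 2.800%
The lowest effective annual rate is Lakeside Lending at 2.800%.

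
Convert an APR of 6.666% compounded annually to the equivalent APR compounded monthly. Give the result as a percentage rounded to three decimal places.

Compounded annually, EAR = nominal = 0.066660.
Solve (1 + r/12)^12 = 1.066660: r/12 = 1.066660^(1/12) − 1 = 0.005392, so r = 0.064706 = 6.471%.

6.471%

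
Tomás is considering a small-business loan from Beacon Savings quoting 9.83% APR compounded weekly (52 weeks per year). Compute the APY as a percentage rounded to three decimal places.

EAR = (1 + 0.0983/52)^52 − 1.
= (1 + 0.001890)^52 − 1 = 1.103191 − 1 = 10.319%.

10.319%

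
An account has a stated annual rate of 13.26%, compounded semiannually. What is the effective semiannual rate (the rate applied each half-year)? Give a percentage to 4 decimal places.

6.6300%

With a nominal annual rate compounded semiannually, the periodic rate is the nominal rate divided by 2.
i = 0.1326 / 2 = 0.0663000 = 6.6300%.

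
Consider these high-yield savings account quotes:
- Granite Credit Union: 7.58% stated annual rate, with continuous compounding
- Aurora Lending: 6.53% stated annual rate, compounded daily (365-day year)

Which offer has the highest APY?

Granite Credit Union: e^0.0758 − 1 = 7.875%
Aurora Lending: (1 + 0.0653/365)^365 − 1 = 6.747%
The highest effective annual rate is Granite Credit Union at 7.875%.

Granite Credit Union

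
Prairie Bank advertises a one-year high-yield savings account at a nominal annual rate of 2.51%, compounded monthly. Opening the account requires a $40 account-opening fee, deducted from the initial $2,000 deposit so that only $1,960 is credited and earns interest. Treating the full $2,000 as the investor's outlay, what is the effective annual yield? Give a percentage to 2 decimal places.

0.49%

Value after one year: 1,960 × (1 + 0.0251/12)^12 = 1,960 × 1.025391 = $2,009.77.
Effective yield on the $2,000 outlay: 2,009.77 / 2,000 − 1 = 0.004883 = 0.49%.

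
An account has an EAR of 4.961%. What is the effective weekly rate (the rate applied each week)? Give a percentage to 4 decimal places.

The per-week rate i satisfies (1 + i)^52 = 1 + 0.04961.
i = 1.04961^(1/52) − 1 = 0.0009316 = 0.0932%.

0.0932%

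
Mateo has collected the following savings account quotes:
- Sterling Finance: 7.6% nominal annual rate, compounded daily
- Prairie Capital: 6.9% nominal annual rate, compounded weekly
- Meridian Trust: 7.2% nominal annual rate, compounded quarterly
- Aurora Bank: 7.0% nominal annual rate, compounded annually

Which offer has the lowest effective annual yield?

Sterling Finance: (1 + 0.076/365)^365 − 1 = 7.895%
Prairie Capital: (1 + 0.069/52)^52 − 1 = 7.139%
Meridian Trust: (1 + 0.072/4)^4 − 1 = 7.397%
Aurora Bank: compounded annually, EAR = 7.000%
The lowest effective annual rate is Aurora Bank at 7.000%.

Aurora Bank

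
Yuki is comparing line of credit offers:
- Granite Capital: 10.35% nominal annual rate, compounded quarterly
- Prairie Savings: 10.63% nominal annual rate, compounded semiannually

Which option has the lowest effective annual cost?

Granite Capital

Granite Capital: (1 + 0.1035/4)^4 − 1 = 10.759%
Prairie Savings: (1 + 0.1063/2)^2 − 1 = 10.912%
The lowest effective annual rate is Granite Capital at 10.759%.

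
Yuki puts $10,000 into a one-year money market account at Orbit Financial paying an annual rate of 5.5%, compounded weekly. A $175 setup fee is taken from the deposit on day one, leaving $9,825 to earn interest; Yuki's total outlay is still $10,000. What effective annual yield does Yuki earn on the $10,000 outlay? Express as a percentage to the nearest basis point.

3.80%

Value after one year: 9,825 × (1 + 0.055/52)^52 = 9,825 × 1.056510 = $10,380.21.
Effective yield on the $10,000 outlay: 10,380.21 / 10,000 − 1 = 0.038021 = 3.80%.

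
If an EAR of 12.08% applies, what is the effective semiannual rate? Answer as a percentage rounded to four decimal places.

5.8678%

The per-half-year rate i satisfies (1 + i)^2 = 1 + 0.1208.
i = 1.1208^(1/2) − 1 = 0.0586784 = 5.8678%.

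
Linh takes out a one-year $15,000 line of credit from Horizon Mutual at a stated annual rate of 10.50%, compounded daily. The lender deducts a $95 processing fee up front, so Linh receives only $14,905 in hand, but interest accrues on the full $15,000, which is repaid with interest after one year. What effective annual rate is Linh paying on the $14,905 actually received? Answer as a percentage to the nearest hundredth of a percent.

Amount owed after one year: 15,000 × (1 + 0.1050/365)^365 = 15,000 × 1.110694 = $16,660.41.
Effective rate on net proceeds: 16,660.41 / 14,905 − 1 = 0.117773 = 11.78%.

11.78%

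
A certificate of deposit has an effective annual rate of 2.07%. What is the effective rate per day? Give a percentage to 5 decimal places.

The per-day rate i satisfies (1 + i)^365 = 1 + 0.0207.
i = 1.0207^(1/365) − 1 = 0.0000561 = 0.00561%.

0.00561%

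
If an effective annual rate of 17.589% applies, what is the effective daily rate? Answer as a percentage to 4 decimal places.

0.0444%

The per-day rate i satisfies (1 + i)^365 = 1 + 0.17589.
i = 1.17589^(1/365) − 1 = 0.0004440 = 0.0444%.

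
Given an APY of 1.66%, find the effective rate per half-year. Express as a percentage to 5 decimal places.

0.82658%

The per-half-year rate i satisfies (1 + i)^2 = 1 + 0.0166.
i = 1.0166^(1/2) − 1 = 0.0082658 = 0.82658%.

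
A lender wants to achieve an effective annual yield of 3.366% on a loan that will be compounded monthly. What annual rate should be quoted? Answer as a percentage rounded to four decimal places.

(1 + r/12)^12 − 1 = 0.03366, so 1 + r/12 = 1.03366^(1/12).
r/12 = 0.002763, so r = 0.033152 = 3.3152%.

3.3152%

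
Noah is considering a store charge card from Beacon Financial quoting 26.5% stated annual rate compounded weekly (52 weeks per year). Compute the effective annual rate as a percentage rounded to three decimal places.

EAR = (1 + 0.265/52)^52 − 1.
= (1 + 0.005096)^52 − 1 = 1.302554 − 1 = 30.255%.

30.255%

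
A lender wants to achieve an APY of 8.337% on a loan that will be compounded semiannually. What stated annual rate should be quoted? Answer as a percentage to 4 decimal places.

(1 + r/2)^2 − 1 = 0.08337, so 1 + r/2 = 1.08337^(1/2).
r/2 = 0.040851, so r = 0.081701 = 8.1701%.

8.1701%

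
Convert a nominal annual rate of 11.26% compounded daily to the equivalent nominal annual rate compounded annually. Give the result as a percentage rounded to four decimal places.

EAR = (1 + 0.1126/365)^365 − 1 = 0.119165.
Compounded annually, the equivalent nominal rate is the EAR itself: 11.9165%.

11.9165%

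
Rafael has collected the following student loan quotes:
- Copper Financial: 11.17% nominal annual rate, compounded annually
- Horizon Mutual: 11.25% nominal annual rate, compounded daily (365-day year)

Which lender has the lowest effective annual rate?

Copper Financial

Copper Financial: compounded annually, EAR = 11.170%
Horizon Mutual: (1 + 0.1125/365)^365 − 1 = 11.905%
The lowest effective annual rate is Copper Financial at 11.170%.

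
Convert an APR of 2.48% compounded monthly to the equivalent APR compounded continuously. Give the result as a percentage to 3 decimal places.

EAR = (1 + 0.0248/12)^12 − 1 = 0.025084.
Equivalent continuous rate: r = ln(1 + 0.025084) = 0.024774 = 2.477%.

2.477%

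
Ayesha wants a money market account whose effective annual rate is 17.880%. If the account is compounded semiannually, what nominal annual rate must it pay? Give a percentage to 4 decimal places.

17.1451%

(1 + r/2)^2 − 1 = 0.17880, so 1 + r/2 = 1.17880^(1/2).
r/2 = 0.085726, so r = 0.171451 = 17.1451%.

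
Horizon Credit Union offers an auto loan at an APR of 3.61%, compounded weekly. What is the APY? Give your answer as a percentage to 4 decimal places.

EAR = (1 + 0.0361/52)^52 − 1.
= 1.036747 − 1 = 3.6747%.

3.6747%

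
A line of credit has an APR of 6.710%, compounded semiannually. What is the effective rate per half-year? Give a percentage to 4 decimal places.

With a nominal annual rate compounded semiannually, the periodic rate is the nominal rate divided by 2.
i = 0.06710 / 2 = 0.0335500 = 3.3550%.

3.3550%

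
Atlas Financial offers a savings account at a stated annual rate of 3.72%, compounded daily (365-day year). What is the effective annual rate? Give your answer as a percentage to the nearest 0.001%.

EAR = (1 + 0.0372/365)^365 − 1.
= (1 + 0.000102)^365 − 1 = 1.037899 − 1 = 3.790%.

3.790%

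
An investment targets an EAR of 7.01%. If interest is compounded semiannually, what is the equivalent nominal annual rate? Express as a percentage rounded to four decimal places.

(1 + r/2)^2 − 1 = 0.0701, so 1 + r/2 = 1.0701^(1/2).
r/2 = 0.034456, so r = 0.068913 = 6.8913%.

6.8913%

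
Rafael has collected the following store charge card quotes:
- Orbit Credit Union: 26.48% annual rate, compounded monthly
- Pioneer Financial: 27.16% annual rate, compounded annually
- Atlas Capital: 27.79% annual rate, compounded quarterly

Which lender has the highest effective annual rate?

Orbit Credit Union: (1 + 0.2648/12)^12 − 1 = 29.942%
Pioneer Financial: compounded annually, EAR = 27.160%
Atlas Capital: (1 + 0.2779/4)^4 − 1 = 30.823%
The highest effective annual rate is Atlas Capital at 30.823%.

Atlas Capital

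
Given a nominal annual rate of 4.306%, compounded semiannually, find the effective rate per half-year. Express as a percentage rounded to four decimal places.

With a nominal annual rate compounded semiannually, the periodic rate is the nominal rate divided by 2.
i = 0.04306 / 2 = 0.0215300 = 2.1530%.

2.1530%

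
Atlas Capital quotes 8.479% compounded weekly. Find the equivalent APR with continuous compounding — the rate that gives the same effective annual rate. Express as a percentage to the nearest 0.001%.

8.472%

EAR = (1 + 0.08479/52)^52 − 1 = 0.088413.
Equivalent continuous rate: r = ln(1 + 0.088413) = 0.084721 = 8.472%.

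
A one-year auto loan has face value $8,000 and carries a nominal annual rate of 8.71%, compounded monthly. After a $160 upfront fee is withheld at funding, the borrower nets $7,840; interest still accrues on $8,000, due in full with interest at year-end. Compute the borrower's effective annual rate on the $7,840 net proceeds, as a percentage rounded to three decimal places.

Amount owed after one year: 8,000 × (1 + 0.0871/12)^12 = 8,000 × 1.090663 = $8,725.30.
Effective rate on net proceeds: 8,725.30 / 7,840 − 1 = 0.112921 = 11.292%.

11.292%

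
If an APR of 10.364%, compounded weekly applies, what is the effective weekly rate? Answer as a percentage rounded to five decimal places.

0.19931%

With a nominal annual rate compounded weekly, the periodic rate is the nominal rate divided by 52.
i = 0.10364 / 52 = 0.0019931 = 0.19931%.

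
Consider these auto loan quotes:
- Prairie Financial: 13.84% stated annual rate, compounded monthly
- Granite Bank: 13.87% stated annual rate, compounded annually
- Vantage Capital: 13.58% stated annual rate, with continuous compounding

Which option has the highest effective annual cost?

Prairie Financial

Prairie Financial: (1 + 0.1384/12)^12 − 1 = 14.753%
Granite Bank: compounded annually, EAR = 13.870%
Vantage Capital: e^0.1358 − 1 = 14.545%
The highest effective annual rate is Prairie Financial at 14.753%.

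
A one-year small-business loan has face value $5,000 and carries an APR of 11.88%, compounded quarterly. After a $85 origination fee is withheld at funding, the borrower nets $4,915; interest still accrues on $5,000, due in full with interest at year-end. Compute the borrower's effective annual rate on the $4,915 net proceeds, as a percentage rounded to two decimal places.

14.36%

Amount owed after one year: 5,000 × (1 + 0.1188/4)^4 = 5,000 × 1.124198 = $5,620.99.
Effective rate on net proceeds: 5,620.99 / 4,915 − 1 = 0.143640 = 14.36%.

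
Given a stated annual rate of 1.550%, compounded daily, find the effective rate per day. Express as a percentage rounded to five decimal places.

With a nominal annual rate compounded daily, the periodic rate is the nominal rate divided by 365.
i = 0.01550 / 365 = 0.0000425 = 0.00425%.

0.00425%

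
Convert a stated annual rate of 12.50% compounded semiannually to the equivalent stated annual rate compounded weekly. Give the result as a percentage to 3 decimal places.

12.139%

EAR = (1 + 0.1250/2)^2 − 1 = 0.128906.
Solve (1 + r/52)^52 = 1.128906: r/52 = 1.128906^(1/52) − 1 = 0.002334, so r = 0.121391 = 12.139%.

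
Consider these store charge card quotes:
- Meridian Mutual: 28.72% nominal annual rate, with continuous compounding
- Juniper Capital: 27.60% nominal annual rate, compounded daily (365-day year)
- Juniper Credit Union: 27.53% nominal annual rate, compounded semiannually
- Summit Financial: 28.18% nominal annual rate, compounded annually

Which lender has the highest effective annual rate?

Meridian Mutual: e^0.2872 − 1 = 33.269%
Juniper Capital: (1 + 0.2760/365)^365 − 1 = 31.771%
Juniper Credit Union: (1 + 0.2753/2)^2 − 1 = 29.425%
Summit Financial: compounded annually, EAR = 28.180%
The highest effective annual rate is Meridian Mutual at 33.269%.

Meridian Mutual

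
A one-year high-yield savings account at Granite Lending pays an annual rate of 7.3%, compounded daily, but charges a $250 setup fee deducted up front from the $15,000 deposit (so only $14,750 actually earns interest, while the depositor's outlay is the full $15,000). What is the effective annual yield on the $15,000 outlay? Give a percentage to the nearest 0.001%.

5.779%

Value after one year: 14,750 × (1 + 0.073/365)^365 = 14,750 × 1.075723 = $15,866.91.
Effective yield on the $15,000 outlay: 15,866.91 / 15,000 − 1 = 0.057794 = 5.779%.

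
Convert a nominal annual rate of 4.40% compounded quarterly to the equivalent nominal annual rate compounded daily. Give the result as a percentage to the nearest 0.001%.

4.376%

EAR = (1 + 0.0440/4)^4 − 1 = 0.044731.
Solve (1 + r/365)^365 = 1.044731: r/365 = 1.044731^(1/365) − 1 = 0.000120, so r = 0.043762 = 4.376%.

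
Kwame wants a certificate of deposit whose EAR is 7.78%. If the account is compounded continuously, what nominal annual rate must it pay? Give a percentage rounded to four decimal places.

Continuous: nominal r satisfies e^r − 1 = 0.0778.
r = ln(1 + 0.0778) = ln(1.0778) = 0.074922 = 7.4922%.

7.4922%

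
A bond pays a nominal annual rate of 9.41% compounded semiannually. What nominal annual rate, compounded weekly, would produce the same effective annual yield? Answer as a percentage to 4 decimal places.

EAR = (1 + 0.0941/2)^2 − 1 = 0.096314.
Solve (1 + r/52)^52 = 1.096314: r/52 = 1.096314^(1/52) − 1 = 0.001770, so r = 0.092035 = 9.2035%.

9.2035%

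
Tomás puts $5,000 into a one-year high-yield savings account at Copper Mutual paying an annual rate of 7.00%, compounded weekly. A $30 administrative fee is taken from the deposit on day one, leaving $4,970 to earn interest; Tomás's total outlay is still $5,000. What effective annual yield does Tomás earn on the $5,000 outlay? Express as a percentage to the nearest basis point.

Value after one year: 4,970 × (1 + 0.0700/52)^52 = 4,970 × 1.072458 = $5,330.11.
Effective yield on the $5,000 outlay: 5,330.11 / 5,000 − 1 = 0.066023 = 6.60%.

6.60%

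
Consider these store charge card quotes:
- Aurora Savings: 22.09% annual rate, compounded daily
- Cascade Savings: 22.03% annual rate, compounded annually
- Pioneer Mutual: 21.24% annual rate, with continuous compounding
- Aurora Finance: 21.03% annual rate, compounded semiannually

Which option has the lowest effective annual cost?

Aurora Savings: (1 + 0.2209/365)^365 − 1 = 24.712%
Cascade Savings: compounded annually, EAR = 22.030%
Pioneer Mutual: e^0.2124 − 1 = 23.664%
Aurora Finance: (1 + 0.2103/2)^2 − 1 = 22.136%
The lowest effective annual rate is Cascade Savings at 22.030%.

Cascade Savings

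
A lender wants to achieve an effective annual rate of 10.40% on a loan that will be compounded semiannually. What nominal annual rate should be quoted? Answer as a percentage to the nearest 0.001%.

(1 + r/2)^2 − 1 = 0.1040, so 1 + r/2 = 1.1040^(1/2).
r/2 = 0.050714, so r = 0.101428 = 10.143%.

10.143%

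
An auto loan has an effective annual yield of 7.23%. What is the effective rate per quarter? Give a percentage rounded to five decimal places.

The per-quarter rate i satisfies (1 + i)^4 = 1 + 0.0723.
i = 1.0723^(1/4) − 1 = 0.0176046 = 1.76046%.

1.76046%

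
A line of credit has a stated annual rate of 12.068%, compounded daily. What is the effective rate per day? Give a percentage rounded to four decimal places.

0.0331%

With a nominal annual rate compounded daily, the periodic rate is the nominal rate divided by 365.
i = 0.12068 / 365 = 0.0003306 = 0.0331%.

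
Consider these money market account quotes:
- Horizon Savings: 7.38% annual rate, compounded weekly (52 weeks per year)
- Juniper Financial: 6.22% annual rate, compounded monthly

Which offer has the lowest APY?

Juniper Financial

Horizon Savings: (1 + 0.0738/52)^52 − 1 = 7.654%
Juniper Financial: (1 + 0.0622/12)^12 − 1 = 6.400%
The lowest effective annual rate is Juniper Financial at 6.400%.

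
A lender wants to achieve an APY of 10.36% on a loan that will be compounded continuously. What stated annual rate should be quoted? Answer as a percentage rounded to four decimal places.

9.8578%

Continuous: nominal r satisfies e^r − 1 = 0.1036.
r = ln(1 + 0.1036) = ln(1.1036) = 0.098578 = 9.8578%.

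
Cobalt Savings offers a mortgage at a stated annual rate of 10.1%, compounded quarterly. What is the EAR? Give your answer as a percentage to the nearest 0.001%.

EAR = (1 + 0.101/4)^4 − 1.
= (1 + 0.025250)^4 − 1 = 1.104890 − 1 = 10.489%.

10.489%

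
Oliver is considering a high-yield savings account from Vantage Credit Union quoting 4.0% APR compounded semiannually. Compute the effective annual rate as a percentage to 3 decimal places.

EAR = (1 + 0.040/2)^2 − 1.
= 1.040400 − 1 = 4.040%.

4.040%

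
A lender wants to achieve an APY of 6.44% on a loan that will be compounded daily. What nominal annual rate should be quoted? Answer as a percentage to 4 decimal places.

(1 + r/365)^365 − 1 = 0.0644, so 1 + r/365 = 1.0644^(1/365).
r/365 = 0.000171, so r = 0.062417 = 6.2417%.

6.2417%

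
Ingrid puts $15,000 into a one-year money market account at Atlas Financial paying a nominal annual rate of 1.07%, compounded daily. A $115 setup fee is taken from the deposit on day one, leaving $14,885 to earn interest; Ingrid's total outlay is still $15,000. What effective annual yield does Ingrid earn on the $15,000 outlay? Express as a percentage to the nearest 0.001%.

0.301%

Value after one year: 14,885 × (1 + 0.0107/365)^365 = 14,885 × 1.010757 = $15,045.12.
Effective yield on the $15,000 outlay: 15,045.12 / 15,000 − 1 = 0.003008 = 0.301%.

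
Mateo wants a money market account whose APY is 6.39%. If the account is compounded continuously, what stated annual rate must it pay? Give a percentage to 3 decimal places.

Continuous: nominal r satisfies e^r − 1 = 0.0639.
r = ln(1 + 0.0639) = ln(1.0639) = 0.061941 = 6.194%.

6.194%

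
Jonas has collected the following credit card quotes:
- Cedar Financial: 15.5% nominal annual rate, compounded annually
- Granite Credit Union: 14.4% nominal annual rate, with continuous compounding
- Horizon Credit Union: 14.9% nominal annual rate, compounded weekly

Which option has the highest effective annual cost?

Horizon Credit Union

Cedar Financial: compounded annually, EAR = 15.500%
Granite Credit Union: e^0.144 − 1 = 15.488%
Horizon Credit Union: (1 + 0.149/52)^52 − 1 = 16.043%
The highest effective annual rate is Horizon Credit Union at 16.043%.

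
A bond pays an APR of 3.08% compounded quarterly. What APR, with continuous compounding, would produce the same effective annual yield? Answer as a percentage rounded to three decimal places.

3.068%

EAR = (1 + 0.0308/4)^4 − 1 = 0.031158.
Equivalent continuous rate: r = ln(1 + 0.031158) = 0.030682 = 3.068%.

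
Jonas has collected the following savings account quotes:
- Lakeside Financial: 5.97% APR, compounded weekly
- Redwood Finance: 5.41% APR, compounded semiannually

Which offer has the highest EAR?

Lakeside Financial: (1 + 0.0597/52)^52 − 1 = 6.148%
Redwood Finance: (1 + 0.0541/2)^2 − 1 = 5.483%
The highest effective annual rate is Lakeside Financial at 6.148%.

Lakeside Financial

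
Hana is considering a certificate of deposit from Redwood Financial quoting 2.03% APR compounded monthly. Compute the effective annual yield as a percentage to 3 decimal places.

2.049%

EAR = (1 + 0.0203/12)^12 − 1.
= 1.020490 − 1 = 2.049%.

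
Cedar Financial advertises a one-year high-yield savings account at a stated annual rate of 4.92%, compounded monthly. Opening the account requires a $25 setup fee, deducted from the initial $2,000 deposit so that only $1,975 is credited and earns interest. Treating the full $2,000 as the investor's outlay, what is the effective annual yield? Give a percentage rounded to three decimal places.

Value after one year: 1,975 × (1 + 0.0492/12)^12 = 1,975 × 1.050325 = $2,074.39.
Effective yield on the $2,000 outlay: 2,074.39 / 2,000 − 1 = 0.037196 = 3.720%.

3.720%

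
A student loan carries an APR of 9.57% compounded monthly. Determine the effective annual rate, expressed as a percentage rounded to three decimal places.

10.001%

EAR = (1 + 0.0957/12)^12 − 1.
= 1.100011 − 1 = 10.001%.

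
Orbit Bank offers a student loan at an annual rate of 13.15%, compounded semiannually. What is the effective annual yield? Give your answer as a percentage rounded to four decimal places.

EAR = (1 + 0.1315/2)^2 − 1.
= (1 + 0.065750)^2 − 1 = 1.135823 − 1 = 13.5823%.

13.5823%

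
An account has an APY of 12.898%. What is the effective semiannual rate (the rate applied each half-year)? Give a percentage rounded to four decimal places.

The per-half-year rate i satisfies (1 + i)^2 = 1 + 0.12898.
i = 1.12898^(1/2) − 1 = 0.0625347 = 6.2535%.

6.2535%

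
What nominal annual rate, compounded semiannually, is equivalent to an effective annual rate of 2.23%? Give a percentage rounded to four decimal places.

(1 + r/2)^2 − 1 = 0.0223, so 1 + r/2 = 1.0223^(1/2).
r/2 = 0.011089, so r = 0.022177 = 2.2177%.

2.2177%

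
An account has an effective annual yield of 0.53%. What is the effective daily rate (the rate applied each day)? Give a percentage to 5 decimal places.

The per-day rate i satisfies (1 + i)^365 = 1 + 0.0053.
i = 1.0053^(1/365) − 1 = 0.0000145 = 0.00145%.

0.00145%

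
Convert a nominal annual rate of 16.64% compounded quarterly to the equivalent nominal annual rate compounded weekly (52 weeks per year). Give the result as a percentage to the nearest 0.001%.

EAR = (1 + 0.1664/4)^4 − 1 = 0.177074.
Solve (1 + r/52)^52 = 1.177074: r/52 = 1.177074^(1/52) − 1 = 0.003140, so r = 0.163288 = 16.329%.

16.329%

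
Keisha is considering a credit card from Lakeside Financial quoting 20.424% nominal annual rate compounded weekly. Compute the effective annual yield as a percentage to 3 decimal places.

22.610%

EAR = (1 + 0.20424/52)^52 − 1.
= 1.226102 − 1 = 22.610%.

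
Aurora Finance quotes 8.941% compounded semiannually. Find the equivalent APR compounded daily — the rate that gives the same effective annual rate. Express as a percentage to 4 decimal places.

8.7480%

EAR = (1 + 0.08941/2)^2 − 1 = 0.091409.
Solve (1 + r/365)^365 = 1.091409: r/365 = 1.091409^(1/365) − 1 = 0.000240, so r = 0.087480 = 8.7480%.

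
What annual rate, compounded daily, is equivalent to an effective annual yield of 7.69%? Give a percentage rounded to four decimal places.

7.4094%

(1 + r/365)^365 − 1 = 0.0769, so 1 + r/365 = 1.0769^(1/365).
r/365 = 0.000203, so r = 0.074094 = 7.4094%.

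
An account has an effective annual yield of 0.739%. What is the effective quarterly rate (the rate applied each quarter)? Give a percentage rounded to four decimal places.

0.1842%

The per-quarter rate i satisfies (1 + i)^4 = 1 + 0.00739.
i = 1.00739^(1/4) − 1 = 0.0018424 = 0.1842%.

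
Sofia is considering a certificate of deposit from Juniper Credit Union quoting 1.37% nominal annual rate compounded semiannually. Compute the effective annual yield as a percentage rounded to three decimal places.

1.375%

EAR = (1 + 0.0137/2)^2 − 1.
= (1 + 0.006850)^2 − 1 = 1.013747 − 1 = 1.375%.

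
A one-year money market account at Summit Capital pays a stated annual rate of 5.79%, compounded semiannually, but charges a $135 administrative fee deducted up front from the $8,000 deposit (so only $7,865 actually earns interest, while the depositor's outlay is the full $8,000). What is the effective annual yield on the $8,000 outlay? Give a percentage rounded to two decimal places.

Value after one year: 7,865 × (1 + 0.0579/2)^2 = 7,865 × 1.058738 = $8,326.98.
Effective yield on the $8,000 outlay: 8,326.98 / 8,000 − 1 = 0.040872 = 4.09%.

4.09%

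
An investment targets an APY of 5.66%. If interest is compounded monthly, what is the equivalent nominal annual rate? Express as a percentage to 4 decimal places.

(1 + r/12)^12 − 1 = 0.0566, so 1 + r/12 = 1.0566^(1/12).
r/12 = 0.004599, so r = 0.055183 = 5.5183%.

5.5183%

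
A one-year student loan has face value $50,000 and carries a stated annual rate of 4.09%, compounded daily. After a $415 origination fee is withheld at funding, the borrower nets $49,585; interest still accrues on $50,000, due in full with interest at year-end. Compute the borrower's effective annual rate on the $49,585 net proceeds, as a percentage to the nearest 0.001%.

5.046%

Amount owed after one year: 50,000 × (1 + 0.0409/365)^365 = 50,000 × 1.041746 = $52,087.28.
Effective rate on net proceeds: 52,087.28 / 49,585 − 1 = 0.050464 = 5.046%.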